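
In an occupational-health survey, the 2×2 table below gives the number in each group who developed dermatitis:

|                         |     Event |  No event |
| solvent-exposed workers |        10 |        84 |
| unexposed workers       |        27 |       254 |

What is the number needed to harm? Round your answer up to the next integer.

risk, solvent-exposed workers = 10/94 = 0.106383
risk, unexposed workers = 27/281 = 0.096085
absolute risk difference = 0.010298
1 / 0.010298 = 97.106 → round up → 98

98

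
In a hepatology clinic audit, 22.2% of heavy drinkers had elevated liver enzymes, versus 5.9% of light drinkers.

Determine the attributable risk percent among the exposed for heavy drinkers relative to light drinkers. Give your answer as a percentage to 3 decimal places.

AR% = (0.2220 − 0.0590) / 0.2220 = 0.7342 → 73.423%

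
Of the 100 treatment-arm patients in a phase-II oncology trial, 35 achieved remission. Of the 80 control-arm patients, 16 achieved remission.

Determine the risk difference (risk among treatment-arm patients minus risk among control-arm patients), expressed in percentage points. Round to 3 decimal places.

RD ≈ 15.000

risk, treatment-arm patients = 35/100 = 0.3500
risk, control-arm patients = 16/80 = 0.2000
risk difference = 0.3500 − 0.2000 = 0.1500 → 15.000 percentage points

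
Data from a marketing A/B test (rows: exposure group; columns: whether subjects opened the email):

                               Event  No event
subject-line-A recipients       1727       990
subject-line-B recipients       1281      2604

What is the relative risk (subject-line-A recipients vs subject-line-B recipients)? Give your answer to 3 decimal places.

risk, subject-line-A recipients = 1727/2717 = 0.6356
risk, subject-line-B recipients = 1281/3885 = 0.3297
RR = 0.6356 / 0.3297 = 1.928

1.928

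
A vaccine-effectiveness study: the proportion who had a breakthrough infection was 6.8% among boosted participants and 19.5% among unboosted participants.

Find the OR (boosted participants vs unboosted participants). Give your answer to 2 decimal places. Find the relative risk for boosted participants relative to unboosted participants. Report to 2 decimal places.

OR = 0.30; RR = 0.35

odds, boosted participants = 0.0680/0.9320 = 0.0730
odds, unboosted participants = 0.1950/0.8050 = 0.2422
OR = 0.0730 / 0.2422 = 0.30
RR = 0.0680 / 0.1950 = 0.35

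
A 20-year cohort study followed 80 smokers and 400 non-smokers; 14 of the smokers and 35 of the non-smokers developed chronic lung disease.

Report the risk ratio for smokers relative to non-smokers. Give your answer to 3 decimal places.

risk, smokers = 14/80 = 0.1750
risk, non-smokers = 35/400 = 0.0875
RR = 0.1750 / 0.0875 = 2.000

RR: 2.000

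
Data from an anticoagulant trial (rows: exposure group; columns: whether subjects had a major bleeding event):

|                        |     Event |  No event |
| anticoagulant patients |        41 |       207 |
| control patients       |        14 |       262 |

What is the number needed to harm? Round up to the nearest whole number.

9

risk, anticoagulant patients = 41/248 = 0.165323
risk, control patients = 14/276 = 0.050725
absolute risk difference = 0.114598
1 / 0.114598 = 8.726 → round up → 9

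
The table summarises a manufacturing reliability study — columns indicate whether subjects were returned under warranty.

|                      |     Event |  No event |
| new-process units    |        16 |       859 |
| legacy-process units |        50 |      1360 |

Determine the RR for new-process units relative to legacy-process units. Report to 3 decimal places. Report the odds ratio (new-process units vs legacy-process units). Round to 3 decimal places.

RR = 0.516; OR = 0.507

risk, new-process units = 16/875 = 0.01829
risk, legacy-process units = 50/1410 = 0.03546
RR = 0.01829 / 0.03546 = 0.516
OR = (16 × 1360) / (859 × 50) = 21760/42950 ≈ 0.507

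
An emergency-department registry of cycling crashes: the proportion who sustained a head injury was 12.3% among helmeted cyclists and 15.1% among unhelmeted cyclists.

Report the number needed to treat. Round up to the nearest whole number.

absolute risk difference = 0.028000
1 / 0.028000 = 35.714 → round up → 36

NNT ≈ 36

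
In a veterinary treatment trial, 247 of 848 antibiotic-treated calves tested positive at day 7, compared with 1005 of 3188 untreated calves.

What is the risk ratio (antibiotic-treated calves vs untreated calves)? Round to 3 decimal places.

risk, antibiotic-treated calves = 247/848 = 0.2913
risk, untreated calves = 1005/3188 = 0.3152
RR = 0.2913 / 0.3152 = 0.924

0.924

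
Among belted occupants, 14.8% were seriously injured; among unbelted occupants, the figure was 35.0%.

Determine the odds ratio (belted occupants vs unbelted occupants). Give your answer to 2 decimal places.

OR ≈ 0.32

odds, belted occupants = 0.1480/0.8520 = 0.1737
odds, unbelted occupants = 0.3500/0.6500 = 0.5385
OR = 0.1737 / 0.5385 = 0.32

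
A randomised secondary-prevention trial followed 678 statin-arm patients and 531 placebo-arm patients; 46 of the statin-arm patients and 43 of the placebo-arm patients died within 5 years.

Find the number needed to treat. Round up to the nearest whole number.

risk, statin-arm patients = 46/678 = 0.067847
risk, placebo-arm patients = 43/531 = 0.080979
absolute risk difference = 0.013133
1 / 0.013133 = 76.144 → round up → 77

77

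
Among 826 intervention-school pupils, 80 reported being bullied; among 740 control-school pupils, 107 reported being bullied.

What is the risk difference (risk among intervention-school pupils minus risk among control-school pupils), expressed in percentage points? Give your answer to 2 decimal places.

risk, intervention-school pupils = 80/826 = 0.0969
risk, control-school pupils = 107/740 = 0.1446
risk difference = 0.0969 − 0.1446 = -0.0477 → -4.77 percentage points

RD = -4.77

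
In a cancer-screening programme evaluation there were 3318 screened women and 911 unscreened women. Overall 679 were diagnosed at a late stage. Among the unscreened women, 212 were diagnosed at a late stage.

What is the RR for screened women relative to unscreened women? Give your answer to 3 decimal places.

0.605

screened women with the outcome: 679 − 212 = 467
screened women without the outcome: 3318 − 467 = 2851
unscreened women without the outcome: 911 − 212 = 699
risk, screened women = 467/3318 = 0.1407
risk, unscreened women = 212/911 = 0.2327
RR = 0.1407 / 0.2327 = 0.605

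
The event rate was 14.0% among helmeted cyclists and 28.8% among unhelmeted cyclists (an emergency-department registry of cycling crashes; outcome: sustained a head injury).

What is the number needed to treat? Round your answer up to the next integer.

absolute risk difference = 0.148000
1 / 0.148000 = 6.757 → round up → 7

NNT ≈ 7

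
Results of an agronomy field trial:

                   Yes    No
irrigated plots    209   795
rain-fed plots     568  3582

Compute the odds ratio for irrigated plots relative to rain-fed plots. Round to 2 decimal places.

1.66

odds, irrigated plots = 209/795 = 0.2629
odds, rain-fed plots = 568/3582 = 0.1586
OR = 0.2629 / 0.1586 = 1.66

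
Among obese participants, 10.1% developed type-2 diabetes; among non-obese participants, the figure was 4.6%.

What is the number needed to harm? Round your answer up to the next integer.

19

absolute risk difference = 0.055000
1 / 0.055000 = 18.182 → round up → 19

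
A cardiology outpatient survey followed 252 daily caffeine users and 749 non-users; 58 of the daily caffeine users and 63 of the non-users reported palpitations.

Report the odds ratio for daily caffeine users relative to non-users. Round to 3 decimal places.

OR = (58 × 686) / (194 × 63) = 39788/12222 ≈ 3.255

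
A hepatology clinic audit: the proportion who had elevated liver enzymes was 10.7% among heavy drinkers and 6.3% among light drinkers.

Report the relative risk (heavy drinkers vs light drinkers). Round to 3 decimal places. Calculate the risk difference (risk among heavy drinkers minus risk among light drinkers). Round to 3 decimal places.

RR = 0.1070 / 0.0630 = 1.698
risk difference = 0.1070 − 0.0630 = 0.044

RR = 1.698; RD = 0.044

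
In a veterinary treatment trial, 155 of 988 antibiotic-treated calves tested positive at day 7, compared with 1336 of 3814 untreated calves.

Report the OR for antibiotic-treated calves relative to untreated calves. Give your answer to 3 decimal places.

OR = (155 × 2478) / (833 × 1336) = 384090/1112888 ≈ 0.345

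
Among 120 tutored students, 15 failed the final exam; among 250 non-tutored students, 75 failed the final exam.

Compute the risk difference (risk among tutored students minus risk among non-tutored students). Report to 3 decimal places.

risk, tutored students = 15/120 = 0.1250
risk, non-tutored students = 75/250 = 0.3000
risk difference = 0.1250 − 0.3000 = -0.175

RD = -0.175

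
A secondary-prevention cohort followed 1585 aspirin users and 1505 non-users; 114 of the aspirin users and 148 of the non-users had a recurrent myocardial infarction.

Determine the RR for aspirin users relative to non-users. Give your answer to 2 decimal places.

RR = 0.73

risk, aspirin users = 114/1585 = 0.0719
risk, non-users = 148/1505 = 0.0983
RR = 0.0719 / 0.0983 = 0.73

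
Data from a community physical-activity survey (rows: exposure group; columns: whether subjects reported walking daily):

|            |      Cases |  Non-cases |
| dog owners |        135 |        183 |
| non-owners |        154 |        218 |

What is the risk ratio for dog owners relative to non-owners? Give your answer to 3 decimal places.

risk, dog owners = 135/318 = 0.4245
risk, non-owners = 154/372 = 0.4140
RR = 0.4245 / 0.4140 = 1.025

RR: 1.025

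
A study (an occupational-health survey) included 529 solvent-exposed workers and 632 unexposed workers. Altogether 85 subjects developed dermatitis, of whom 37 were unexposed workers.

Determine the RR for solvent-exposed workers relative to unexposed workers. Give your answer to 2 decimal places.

RR: 1.55

solvent-exposed workers with the outcome: 85 − 37 = 48
solvent-exposed workers without the outcome: 529 − 48 = 481
unexposed workers without the outcome: 632 − 37 = 595
risk, solvent-exposed workers = 48/529 = 0.0907
risk, unexposed workers = 37/632 = 0.0585
RR = 0.0907 / 0.0585 = 1.55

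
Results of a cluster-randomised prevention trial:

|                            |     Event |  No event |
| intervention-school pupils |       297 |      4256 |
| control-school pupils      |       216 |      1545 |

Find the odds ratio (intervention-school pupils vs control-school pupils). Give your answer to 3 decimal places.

odds, intervention-school pupils = 297/4256 = 0.0698
odds, control-school pupils = 216/1545 = 0.1398
OR = 0.0698 / 0.1398 = 0.499

OR = 0.499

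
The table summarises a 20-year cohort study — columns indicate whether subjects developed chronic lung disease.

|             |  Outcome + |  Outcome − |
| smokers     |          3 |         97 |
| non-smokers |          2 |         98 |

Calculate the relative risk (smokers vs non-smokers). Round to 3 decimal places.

risk, smokers = 3/100 = 0.03000
risk, non-smokers = 2/100 = 0.02000
RR = 0.03000 / 0.02000 = 1.500

1.500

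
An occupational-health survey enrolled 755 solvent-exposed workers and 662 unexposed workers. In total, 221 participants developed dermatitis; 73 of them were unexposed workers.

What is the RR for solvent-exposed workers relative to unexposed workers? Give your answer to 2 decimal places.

1.78

solvent-exposed workers with the outcome: 221 − 73 = 148
solvent-exposed workers without the outcome: 755 − 148 = 607
unexposed workers without the outcome: 662 − 73 = 589
risk, solvent-exposed workers = 148/755 = 0.1960
risk, unexposed workers = 73/662 = 0.1103
RR = 0.1960 / 0.1103 = 1.78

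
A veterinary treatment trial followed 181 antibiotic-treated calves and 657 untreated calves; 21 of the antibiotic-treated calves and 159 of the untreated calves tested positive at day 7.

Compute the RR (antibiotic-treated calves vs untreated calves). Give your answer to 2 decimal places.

0.48

risk, antibiotic-treated calves = 21/181 = 0.1160
risk, untreated calves = 159/657 = 0.2420
RR = 0.1160 / 0.2420 = 0.48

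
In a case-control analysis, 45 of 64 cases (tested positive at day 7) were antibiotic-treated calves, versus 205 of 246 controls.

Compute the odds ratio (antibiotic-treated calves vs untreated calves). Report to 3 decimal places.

odds, antibiotic-treated calves = 45/205 = 0.2195
odds, untreated calves = 19/41 = 0.4634
OR = 0.2195 / 0.4634 = 0.474

OR: 0.474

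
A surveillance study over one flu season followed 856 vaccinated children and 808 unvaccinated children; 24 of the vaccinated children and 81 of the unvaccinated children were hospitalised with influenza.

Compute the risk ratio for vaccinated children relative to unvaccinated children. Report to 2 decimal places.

risk, vaccinated children = 24/856 = 0.02804
risk, unvaccinated children = 81/808 = 0.10025
RR = 0.02804 / 0.10025 = 0.28

0.28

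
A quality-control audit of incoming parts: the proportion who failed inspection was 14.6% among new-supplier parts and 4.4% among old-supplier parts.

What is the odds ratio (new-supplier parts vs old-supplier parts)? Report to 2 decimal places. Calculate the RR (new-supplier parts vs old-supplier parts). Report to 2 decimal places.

OR = 3.71; RR = 3.32

odds, new-supplier parts = 0.14600/0.85400 = 0.17096
odds, old-supplier parts = 0.04400/0.95600 = 0.04603
OR = 0.17096 / 0.04603 = 3.71
RR = 0.14600 / 0.04400 = 3.32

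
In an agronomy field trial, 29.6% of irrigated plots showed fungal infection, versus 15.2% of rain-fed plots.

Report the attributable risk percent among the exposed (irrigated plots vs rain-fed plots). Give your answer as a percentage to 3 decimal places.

AR% = (0.2960 − 0.1520) / 0.2960 = 0.4865 → 48.649%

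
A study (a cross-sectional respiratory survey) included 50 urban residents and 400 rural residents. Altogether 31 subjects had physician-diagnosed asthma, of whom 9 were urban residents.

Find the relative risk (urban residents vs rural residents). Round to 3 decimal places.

urban residents without the outcome: 50 − 9 = 41
rural residents with the outcome: 31 − 9 = 22
rural residents without the outcome: 400 − 22 = 378
risk, urban residents = 9/50 = 0.1800
risk, rural residents = 22/400 = 0.0550
RR = 0.1800 / 0.0550 = 3.273

3.273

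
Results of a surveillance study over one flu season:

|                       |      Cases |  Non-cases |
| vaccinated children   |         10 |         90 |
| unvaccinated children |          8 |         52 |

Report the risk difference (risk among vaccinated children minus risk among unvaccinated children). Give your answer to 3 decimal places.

risk, vaccinated children = 10/100 = 0.1000
risk, unvaccinated children = 8/60 = 0.1333
risk difference = 0.1000 − 0.1333 = -0.033

-0.033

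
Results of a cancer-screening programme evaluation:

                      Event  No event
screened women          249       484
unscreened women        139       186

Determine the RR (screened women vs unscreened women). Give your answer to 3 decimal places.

RR: 0.794

risk, screened women = 249/733 = 0.3397
risk, unscreened women = 139/325 = 0.4277
RR = 0.3397 / 0.4277 = 0.794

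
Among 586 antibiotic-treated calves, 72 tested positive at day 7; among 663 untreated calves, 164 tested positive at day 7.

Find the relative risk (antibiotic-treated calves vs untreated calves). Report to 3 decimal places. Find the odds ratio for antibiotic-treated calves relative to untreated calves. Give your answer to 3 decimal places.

risk, antibiotic-treated calves = 72/586 = 0.1229
risk, untreated calves = 164/663 = 0.2474
RR = 0.1229 / 0.2474 = 0.497
OR = (72 × 499) / (514 × 164) = 35928/84296 ≈ 0.426

RR = 0.497; OR = 0.426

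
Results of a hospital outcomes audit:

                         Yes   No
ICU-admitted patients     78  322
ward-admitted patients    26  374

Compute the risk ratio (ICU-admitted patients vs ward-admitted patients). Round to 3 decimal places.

risk, ICU-admitted patients = 78/400 = 0.1950
risk, ward-admitted patients = 26/400 = 0.0650
RR = 0.1950 / 0.0650 = 3.000

RR = 3.000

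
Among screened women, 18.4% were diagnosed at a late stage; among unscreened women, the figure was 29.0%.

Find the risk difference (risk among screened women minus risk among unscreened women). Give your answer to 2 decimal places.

risk difference = 0.1840 − 0.2900 = -0.11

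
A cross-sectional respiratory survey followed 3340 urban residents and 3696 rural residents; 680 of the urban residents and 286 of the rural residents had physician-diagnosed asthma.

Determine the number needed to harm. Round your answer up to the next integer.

NNH ≈ 8

risk, urban residents = 680/3340 = 0.203593
risk, rural residents = 286/3696 = 0.077381
absolute risk difference = 0.126212
1 / 0.126212 = 7.923 → round up → 8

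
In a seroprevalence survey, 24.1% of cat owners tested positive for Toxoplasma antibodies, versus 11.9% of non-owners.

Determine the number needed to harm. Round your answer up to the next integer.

absolute risk difference = 0.122000
1 / 0.122000 = 8.197 → round up → 9

NNH = 9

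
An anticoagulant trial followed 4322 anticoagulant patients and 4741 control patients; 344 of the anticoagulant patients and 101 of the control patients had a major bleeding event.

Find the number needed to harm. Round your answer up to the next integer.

NNH: 18

risk, anticoagulant patients = 344/4322 = 0.079593
risk, control patients = 101/4741 = 0.021304
absolute risk difference = 0.058289
1 / 0.058289 = 17.156 → round up → 18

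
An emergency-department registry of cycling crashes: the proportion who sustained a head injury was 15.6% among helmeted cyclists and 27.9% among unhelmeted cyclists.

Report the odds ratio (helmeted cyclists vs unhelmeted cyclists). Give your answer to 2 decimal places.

0.48

odds, helmeted cyclists = 0.1560/0.8440 = 0.1848
odds, unhelmeted cyclists = 0.2790/0.7210 = 0.3870
OR = 0.1848 / 0.3870 = 0.48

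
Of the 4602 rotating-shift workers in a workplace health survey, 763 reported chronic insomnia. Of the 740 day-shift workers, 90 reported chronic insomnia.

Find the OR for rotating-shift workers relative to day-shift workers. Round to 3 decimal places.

1.435

odds, rotating-shift workers = 763/3839 = 0.1987
odds, day-shift workers = 90/650 = 0.1385
OR = 0.1987 / 0.1385 = 1.435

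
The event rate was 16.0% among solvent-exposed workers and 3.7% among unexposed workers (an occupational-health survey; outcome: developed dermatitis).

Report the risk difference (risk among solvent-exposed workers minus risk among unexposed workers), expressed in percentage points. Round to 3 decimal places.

risk difference = 0.16000 − 0.03700 = 0.12300 → 12.300 percentage points

12.300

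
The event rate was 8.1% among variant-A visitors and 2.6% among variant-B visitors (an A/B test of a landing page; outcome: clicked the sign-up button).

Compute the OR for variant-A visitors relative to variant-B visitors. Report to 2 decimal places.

OR: 3.30

odds, variant-A visitors = 0.08100/0.91900 = 0.08814
odds, variant-B visitors = 0.02600/0.97400 = 0.02669
OR = 0.08814 / 0.02669 = 3.30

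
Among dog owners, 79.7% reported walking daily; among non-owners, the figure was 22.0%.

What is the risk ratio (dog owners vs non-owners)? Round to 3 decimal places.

RR = 0.7970 / 0.2200 = 3.623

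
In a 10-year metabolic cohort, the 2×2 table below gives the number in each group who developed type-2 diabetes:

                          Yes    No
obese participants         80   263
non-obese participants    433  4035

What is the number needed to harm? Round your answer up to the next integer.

risk, obese participants = 80/343 = 0.233236
risk, non-obese participants = 433/4468 = 0.096911
absolute risk difference = 0.136325
1 / 0.136325 = 7.335 → round up → 8

8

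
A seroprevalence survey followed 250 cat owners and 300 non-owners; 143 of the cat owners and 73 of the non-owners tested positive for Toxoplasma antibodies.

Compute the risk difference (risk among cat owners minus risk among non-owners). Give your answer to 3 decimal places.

risk, cat owners = 143/250 = 0.5720
risk, non-owners = 73/300 = 0.2433
risk difference = 0.5720 − 0.2433 = 0.329

0.329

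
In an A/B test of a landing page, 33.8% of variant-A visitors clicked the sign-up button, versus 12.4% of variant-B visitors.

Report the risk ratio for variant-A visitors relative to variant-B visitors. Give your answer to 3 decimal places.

RR = 0.3380 / 0.1240 = 2.726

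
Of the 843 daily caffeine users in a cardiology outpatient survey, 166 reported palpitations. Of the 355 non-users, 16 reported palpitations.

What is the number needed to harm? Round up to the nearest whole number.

NNH: 7

risk, daily caffeine users = 166/843 = 0.196916
risk, non-users = 16/355 = 0.045070
absolute risk difference = 0.151845
1 / 0.151845 = 6.586 → round up → 7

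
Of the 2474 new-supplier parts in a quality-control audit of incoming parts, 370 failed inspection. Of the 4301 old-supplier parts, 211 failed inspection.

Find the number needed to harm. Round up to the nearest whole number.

risk, new-supplier parts = 370/2474 = 0.149555
risk, old-supplier parts = 211/4301 = 0.049058
absolute risk difference = 0.100497
1 / 0.100497 = 9.951 → round up → 10

NNH = 10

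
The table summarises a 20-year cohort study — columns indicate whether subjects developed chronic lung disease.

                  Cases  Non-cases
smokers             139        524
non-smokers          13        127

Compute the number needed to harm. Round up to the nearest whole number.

risk, smokers = 139/663 = 0.209653
risk, non-smokers = 13/140 = 0.092857
absolute risk difference = 0.116796
1 / 0.116796 = 8.562 → round up → 9

9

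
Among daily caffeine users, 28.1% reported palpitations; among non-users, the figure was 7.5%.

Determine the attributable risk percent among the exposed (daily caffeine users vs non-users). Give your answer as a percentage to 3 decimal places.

AR% = (0.2810 − 0.0750) / 0.2810 = 0.7331 → 73.310%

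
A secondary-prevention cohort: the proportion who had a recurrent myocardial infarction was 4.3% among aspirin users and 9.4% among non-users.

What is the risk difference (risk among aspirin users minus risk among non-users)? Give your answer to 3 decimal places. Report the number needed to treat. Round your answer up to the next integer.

RD = -0.051; NNT = 20

risk difference = 0.04300 − 0.09400 = -0.051
absolute risk difference = 0.051000
1 / 0.051000 = 19.608 → round up → 20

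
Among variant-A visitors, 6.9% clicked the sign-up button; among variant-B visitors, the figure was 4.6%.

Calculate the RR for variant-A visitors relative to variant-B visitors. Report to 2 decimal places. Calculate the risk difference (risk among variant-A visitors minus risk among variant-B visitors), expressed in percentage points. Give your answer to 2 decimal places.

RR = 1.50; RD = 2.30

RR = 0.06900 / 0.04600 = 1.50
risk difference = 0.06900 − 0.04600 = 0.02300 → 2.30 percentage points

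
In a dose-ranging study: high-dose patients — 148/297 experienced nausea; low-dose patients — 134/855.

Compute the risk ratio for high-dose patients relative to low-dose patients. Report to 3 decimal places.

risk, high-dose patients = 148/297 = 0.4983
risk, low-dose patients = 134/855 = 0.1567
RR = 0.4983 / 0.1567 = 3.180

3.180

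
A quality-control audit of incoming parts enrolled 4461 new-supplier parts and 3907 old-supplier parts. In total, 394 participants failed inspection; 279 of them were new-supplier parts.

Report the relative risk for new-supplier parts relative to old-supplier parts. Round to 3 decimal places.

new-supplier parts without the outcome: 4461 − 279 = 4182
old-supplier parts with the outcome: 394 − 279 = 115
old-supplier parts without the outcome: 3907 − 115 = 3792
risk, new-supplier parts = 279/4461 = 0.06254
risk, old-supplier parts = 115/3907 = 0.02943
RR = 0.06254 / 0.02943 = 2.125

2.125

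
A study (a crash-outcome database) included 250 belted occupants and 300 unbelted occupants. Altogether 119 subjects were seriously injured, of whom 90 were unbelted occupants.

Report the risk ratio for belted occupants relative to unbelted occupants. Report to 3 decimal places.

RR = 0.387

belted occupants with the outcome: 119 − 90 = 29
belted occupants without the outcome: 250 − 29 = 221
unbelted occupants without the outcome: 300 − 90 = 210
risk, belted occupants = 29/250 = 0.1160
risk, unbelted occupants = 90/300 = 0.3000
RR = 0.1160 / 0.3000 = 0.387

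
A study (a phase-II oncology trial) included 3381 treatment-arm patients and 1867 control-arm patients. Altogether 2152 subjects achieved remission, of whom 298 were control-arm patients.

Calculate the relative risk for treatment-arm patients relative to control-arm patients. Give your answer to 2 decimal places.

treatment-arm patients with the outcome: 2152 − 298 = 1854
treatment-arm patients without the outcome: 3381 − 1854 = 1527
control-arm patients without the outcome: 1867 − 298 = 1569
risk, treatment-arm patients = 1854/3381 = 0.5484
risk, control-arm patients = 298/1867 = 0.1596
RR = 0.5484 / 0.1596 = 3.44

3.44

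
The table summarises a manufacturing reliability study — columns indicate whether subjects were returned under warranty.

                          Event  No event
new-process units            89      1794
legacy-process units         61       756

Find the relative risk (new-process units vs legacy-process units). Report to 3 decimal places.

RR = 0.633

risk, new-process units = 89/1883 = 0.04727
risk, legacy-process units = 61/817 = 0.07466
RR = 0.04727 / 0.07466 = 0.633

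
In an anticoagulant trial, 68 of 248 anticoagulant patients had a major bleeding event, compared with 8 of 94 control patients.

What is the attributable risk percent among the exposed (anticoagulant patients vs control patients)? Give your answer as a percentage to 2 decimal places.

AR% ≈ 68.96%

risk, anticoagulant patients = 68/248 = 0.2742
risk, control patients = 8/94 = 0.0851
AR% = (0.2742 − 0.0851) / 0.2742 = 0.6896 → 68.96%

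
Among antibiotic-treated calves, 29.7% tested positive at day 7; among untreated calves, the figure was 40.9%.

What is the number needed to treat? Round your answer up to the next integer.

absolute risk difference = 0.112000
1 / 0.112000 = 8.929 → round up → 9

9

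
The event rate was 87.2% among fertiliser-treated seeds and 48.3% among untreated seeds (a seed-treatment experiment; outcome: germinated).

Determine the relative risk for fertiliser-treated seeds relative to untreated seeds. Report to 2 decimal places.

RR = 0.8720 / 0.4830 = 1.81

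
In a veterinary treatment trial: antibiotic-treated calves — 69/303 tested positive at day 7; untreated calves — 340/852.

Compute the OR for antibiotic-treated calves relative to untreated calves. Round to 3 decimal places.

odds, antibiotic-treated calves = 69/234 = 0.2949
odds, untreated calves = 340/512 = 0.6641
OR = 0.2949 / 0.6641 = 0.444

0.444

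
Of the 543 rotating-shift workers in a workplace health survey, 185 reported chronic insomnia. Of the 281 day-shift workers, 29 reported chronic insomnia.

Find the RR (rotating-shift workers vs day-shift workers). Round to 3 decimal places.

RR ≈ 3.301

risk, rotating-shift workers = 185/543 = 0.3407
risk, day-shift workers = 29/281 = 0.1032
RR = 0.3407 / 0.1032 = 3.301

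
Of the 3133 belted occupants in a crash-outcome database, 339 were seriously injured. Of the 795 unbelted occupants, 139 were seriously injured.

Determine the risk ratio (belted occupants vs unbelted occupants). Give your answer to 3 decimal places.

RR = 0.619

risk, belted occupants = 339/3133 = 0.1082
risk, unbelted occupants = 139/795 = 0.1748
RR = 0.1082 / 0.1748 = 0.619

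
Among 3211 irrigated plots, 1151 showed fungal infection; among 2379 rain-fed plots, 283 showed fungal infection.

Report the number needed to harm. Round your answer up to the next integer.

risk, irrigated plots = 1151/3211 = 0.358455
risk, rain-fed plots = 283/2379 = 0.118958
absolute risk difference = 0.239498
1 / 0.239498 = 4.175 → round up → 5

NNH = 5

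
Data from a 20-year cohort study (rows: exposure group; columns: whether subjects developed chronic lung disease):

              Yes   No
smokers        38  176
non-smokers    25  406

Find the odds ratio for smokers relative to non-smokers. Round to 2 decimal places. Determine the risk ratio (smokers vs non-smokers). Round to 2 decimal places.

OR = (38 × 406) / (176 × 25) = 15428/4400 ≈ 3.51
risk, smokers = 38/214 = 0.1776
risk, non-smokers = 25/431 = 0.0580
RR = 0.1776 / 0.0580 = 3.06

OR = 3.51; RR = 3.06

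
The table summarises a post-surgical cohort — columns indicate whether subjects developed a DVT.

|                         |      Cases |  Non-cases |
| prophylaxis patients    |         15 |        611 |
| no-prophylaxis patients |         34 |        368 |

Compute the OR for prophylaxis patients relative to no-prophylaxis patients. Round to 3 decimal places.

OR ≈ 0.266

odds, prophylaxis patients = 15/611 = 0.02455
odds, no-prophylaxis patients = 34/368 = 0.09239
OR = 0.02455 / 0.09239 = 0.266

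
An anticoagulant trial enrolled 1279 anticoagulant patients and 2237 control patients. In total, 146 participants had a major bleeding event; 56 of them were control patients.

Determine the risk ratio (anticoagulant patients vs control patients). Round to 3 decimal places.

anticoagulant patients with the outcome: 146 − 56 = 90
anticoagulant patients without the outcome: 1279 − 90 = 1189
control patients without the outcome: 2237 − 56 = 2181
risk, anticoagulant patients = 90/1279 = 0.07037
risk, control patients = 56/2237 = 0.02503
RR = 0.07037 / 0.02503 = 2.811

2.811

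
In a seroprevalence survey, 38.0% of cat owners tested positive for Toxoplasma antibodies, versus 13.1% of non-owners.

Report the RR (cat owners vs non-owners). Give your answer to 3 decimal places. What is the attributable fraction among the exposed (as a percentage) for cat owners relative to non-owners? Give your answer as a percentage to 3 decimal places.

RR = 0.3800 / 0.1310 = 2.901
AR% = (0.3800 − 0.1310) / 0.3800 = 0.6553 → 65.526%

RR = 2.901; AR% = 65.526%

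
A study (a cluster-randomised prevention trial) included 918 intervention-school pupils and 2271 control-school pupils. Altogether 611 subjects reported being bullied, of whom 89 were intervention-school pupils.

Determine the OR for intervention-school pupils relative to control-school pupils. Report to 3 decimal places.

0.360

intervention-school pupils without the outcome: 918 − 89 = 829
control-school pupils with the outcome: 611 − 89 = 522
control-school pupils without the outcome: 2271 − 522 = 1749
OR = (89 × 1749) / (829 × 522) = 155661/432738 ≈ 0.360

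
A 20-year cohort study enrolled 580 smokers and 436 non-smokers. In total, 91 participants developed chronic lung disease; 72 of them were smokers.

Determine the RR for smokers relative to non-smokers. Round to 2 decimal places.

RR = 2.85

smokers without the outcome: 580 − 72 = 508
non-smokers with the outcome: 91 − 72 = 19
non-smokers without the outcome: 436 − 19 = 417
risk, smokers = 72/580 = 0.12414
risk, non-smokers = 19/436 = 0.04358
RR = 0.12414 / 0.04358 = 2.85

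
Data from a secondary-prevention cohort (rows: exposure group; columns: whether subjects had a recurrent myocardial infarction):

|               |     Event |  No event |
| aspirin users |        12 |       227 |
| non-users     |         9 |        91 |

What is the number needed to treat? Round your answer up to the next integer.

NNT ≈ 26

risk, aspirin users = 12/239 = 0.050209
risk, non-users = 9/100 = 0.090000
absolute risk difference = 0.039791
1 / 0.039791 = 25.131 → round up → 26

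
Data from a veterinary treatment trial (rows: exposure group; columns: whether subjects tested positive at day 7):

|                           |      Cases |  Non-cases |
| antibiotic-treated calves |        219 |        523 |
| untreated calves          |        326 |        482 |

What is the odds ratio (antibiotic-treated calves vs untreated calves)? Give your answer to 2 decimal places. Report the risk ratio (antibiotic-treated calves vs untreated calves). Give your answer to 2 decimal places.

OR = 0.62; RR = 0.73

OR = (219 × 482) / (523 × 326) = 105558/170498 ≈ 0.62
risk, antibiotic-treated calves = 219/742 = 0.2951
risk, untreated calves = 326/808 = 0.4035
RR = 0.2951 / 0.4035 = 0.73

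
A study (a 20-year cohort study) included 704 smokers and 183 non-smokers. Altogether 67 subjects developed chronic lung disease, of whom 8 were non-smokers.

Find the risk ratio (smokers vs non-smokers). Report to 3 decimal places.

smokers with the outcome: 67 − 8 = 59
smokers without the outcome: 704 − 59 = 645
non-smokers without the outcome: 183 − 8 = 175
risk, smokers = 59/704 = 0.08381
risk, non-smokers = 8/183 = 0.04372
RR = 0.08381 / 0.04372 = 1.917

RR ≈ 1.917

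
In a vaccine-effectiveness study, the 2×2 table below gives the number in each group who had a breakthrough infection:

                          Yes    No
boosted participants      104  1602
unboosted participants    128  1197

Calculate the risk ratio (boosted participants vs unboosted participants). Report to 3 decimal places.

RR = 0.631

risk, boosted participants = 104/1706 = 0.0610
risk, unboosted participants = 128/1325 = 0.0966
RR = 0.0610 / 0.0966 = 0.631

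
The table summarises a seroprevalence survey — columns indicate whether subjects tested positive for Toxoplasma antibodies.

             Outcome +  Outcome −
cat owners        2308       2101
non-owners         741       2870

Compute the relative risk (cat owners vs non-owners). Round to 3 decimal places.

risk, cat owners = 2308/4409 = 0.5235
risk, non-owners = 741/3611 = 0.2052
RR = 0.5235 / 0.2052 = 2.551

2.551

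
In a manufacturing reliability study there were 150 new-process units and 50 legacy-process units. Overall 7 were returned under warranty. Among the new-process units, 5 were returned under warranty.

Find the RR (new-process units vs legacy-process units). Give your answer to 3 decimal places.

RR: 0.833

new-process units without the outcome: 150 − 5 = 145
legacy-process units with the outcome: 7 − 5 = 2
legacy-process units without the outcome: 50 − 2 = 48
risk, new-process units = 5/150 = 0.03333
risk, legacy-process units = 2/50 = 0.04000
RR = 0.03333 / 0.04000 = 0.833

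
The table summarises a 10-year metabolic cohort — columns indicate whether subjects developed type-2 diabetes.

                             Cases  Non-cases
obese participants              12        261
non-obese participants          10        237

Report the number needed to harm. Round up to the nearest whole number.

risk, obese participants = 12/273 = 0.043956
risk, non-obese participants = 10/247 = 0.040486
absolute risk difference = 0.003470
1 / 0.003470 = 288.184 → round up → 289

NNH = 289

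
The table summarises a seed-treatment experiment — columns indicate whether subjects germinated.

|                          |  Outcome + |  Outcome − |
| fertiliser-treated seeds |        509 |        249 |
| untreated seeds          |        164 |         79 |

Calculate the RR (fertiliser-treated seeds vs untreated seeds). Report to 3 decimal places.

RR ≈ 0.995

risk, fertiliser-treated seeds = 509/758 = 0.6715
risk, untreated seeds = 164/243 = 0.6749
RR = 0.6715 / 0.6749 = 0.995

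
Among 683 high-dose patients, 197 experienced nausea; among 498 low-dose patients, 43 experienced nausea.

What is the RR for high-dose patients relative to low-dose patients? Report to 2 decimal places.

risk, high-dose patients = 197/683 = 0.2884
risk, low-dose patients = 43/498 = 0.0863
RR = 0.2884 / 0.0863 = 3.34

3.34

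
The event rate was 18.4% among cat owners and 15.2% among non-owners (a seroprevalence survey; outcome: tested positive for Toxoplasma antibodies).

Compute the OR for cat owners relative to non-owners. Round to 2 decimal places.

odds, cat owners = 0.1840/0.8160 = 0.2255
odds, non-owners = 0.1520/0.8480 = 0.1792
OR = 0.2255 / 0.1792 = 1.26

OR: 1.26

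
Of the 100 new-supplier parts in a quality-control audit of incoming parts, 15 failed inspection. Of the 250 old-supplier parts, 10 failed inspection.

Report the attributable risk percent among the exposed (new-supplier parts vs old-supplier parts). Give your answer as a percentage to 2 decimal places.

73.33%

risk, new-supplier parts = 15/100 = 0.15000
risk, old-supplier parts = 10/250 = 0.04000
AR% = (0.15000 − 0.04000) / 0.15000 = 0.7333 → 73.33%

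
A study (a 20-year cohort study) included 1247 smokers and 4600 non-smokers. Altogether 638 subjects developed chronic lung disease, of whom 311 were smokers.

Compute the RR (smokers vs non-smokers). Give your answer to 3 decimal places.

smokers without the outcome: 1247 − 311 = 936
non-smokers with the outcome: 638 − 311 = 327
non-smokers without the outcome: 4600 − 327 = 4273
risk, smokers = 311/1247 = 0.2494
risk, non-smokers = 327/4600 = 0.0711
RR = 0.2494 / 0.0711 = 3.508

RR ≈ 3.508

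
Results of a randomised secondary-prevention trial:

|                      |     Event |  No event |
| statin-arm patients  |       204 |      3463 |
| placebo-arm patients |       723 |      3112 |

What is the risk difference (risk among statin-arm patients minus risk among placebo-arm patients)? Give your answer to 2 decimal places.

RD: -0.13

risk, statin-arm patients = 204/3667 = 0.0556
risk, placebo-arm patients = 723/3835 = 0.1885
risk difference = 0.0556 − 0.1885 = -0.13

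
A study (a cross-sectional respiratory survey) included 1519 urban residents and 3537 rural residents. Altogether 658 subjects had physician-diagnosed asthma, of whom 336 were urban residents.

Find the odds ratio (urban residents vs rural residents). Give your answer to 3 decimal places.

urban residents without the outcome: 1519 − 336 = 1183
rural residents with the outcome: 658 − 336 = 322
rural residents without the outcome: 3537 − 322 = 3215
OR = (336 × 3215) / (1183 × 322) = 1080240/380926 ≈ 2.836

OR ≈ 2.836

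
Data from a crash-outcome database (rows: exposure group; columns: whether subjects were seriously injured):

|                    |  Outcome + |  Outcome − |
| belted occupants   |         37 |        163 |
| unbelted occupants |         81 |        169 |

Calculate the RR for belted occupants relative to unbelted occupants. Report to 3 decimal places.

0.571

risk, belted occupants = 37/200 = 0.1850
risk, unbelted occupants = 81/250 = 0.3240
RR = 0.1850 / 0.3240 = 0.571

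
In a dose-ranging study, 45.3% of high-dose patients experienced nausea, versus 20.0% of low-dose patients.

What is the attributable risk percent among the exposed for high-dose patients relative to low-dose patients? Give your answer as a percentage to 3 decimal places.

AR% = (0.4530 − 0.2000) / 0.4530 = 0.5585 → 55.850%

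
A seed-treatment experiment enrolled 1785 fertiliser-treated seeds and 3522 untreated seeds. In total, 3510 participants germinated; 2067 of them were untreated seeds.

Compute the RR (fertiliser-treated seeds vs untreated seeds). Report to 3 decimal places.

RR = 1.377

fertiliser-treated seeds with the outcome: 3510 − 2067 = 1443
fertiliser-treated seeds without the outcome: 1785 − 1443 = 342
untreated seeds without the outcome: 3522 − 2067 = 1455
risk, fertiliser-treated seeds = 1443/1785 = 0.8084
risk, untreated seeds = 2067/3522 = 0.5869
RR = 0.8084 / 0.5869 = 1.377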